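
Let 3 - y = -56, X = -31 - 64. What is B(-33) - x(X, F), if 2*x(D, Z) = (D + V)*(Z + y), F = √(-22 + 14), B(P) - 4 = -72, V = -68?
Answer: 9481/2 + 163*I*√2 ≈ 4740.5 + 230.52*I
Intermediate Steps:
X = -95
y = 59 (y = 3 - 1*(-56) = 3 + 56 = 59)
B(P) = -68 (B(P) = 4 - 72 = -68)
F = 2*I*√2 (F = √(-8) = 2*I*√2 ≈ 2.8284*I)
x(D, Z) = (-68 + D)*(59 + Z)/2 (x(D, Z) = ((D - 68)*(Z + 59))/2 = ((-68 + D)*(59 + Z))/2 = (-68 + D)*(59 + Z)/2)
B(-33) - x(X, F) = -68 - (-2006 - 68*I*√2 + (59/2)*(-95) + (½)*(-95)*(2*I*√2)) = -68 - (-2006 - 68*I*√2 - 5605/2 - 95*I*√2) = -68 - (-9617/2 - 163*I*√2) = -68 + (9617/2 + 163*I*√2) = 9481/2 + 163*I*√2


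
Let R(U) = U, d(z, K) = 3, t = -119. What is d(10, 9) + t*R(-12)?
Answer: 1431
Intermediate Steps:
d(10, 9) + t*R(-12) = 3 - 119*(-12) = 3 + 1428 = 1431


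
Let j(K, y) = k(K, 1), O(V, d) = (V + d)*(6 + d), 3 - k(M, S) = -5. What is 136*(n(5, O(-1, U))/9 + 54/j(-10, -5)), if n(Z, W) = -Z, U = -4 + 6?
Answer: 7582/9 ≈ 842.44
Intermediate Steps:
k(M, S) = 8 (k(M, S) = 3 - 1*(-5) = 3 + 5 = 8)
U = 2
O(V, d) = (6 + d)*(V + d)
j(K, y) = 8
136*(n(5, O(-1, U))/9 + 54/j(-10, -5)) = 136*(-1*5/9 + 54/8) = 136*(-5*⅑ + 54*(⅛)) = 136*(-5/9 + 27/4) = 136*(223/36) = 7582/9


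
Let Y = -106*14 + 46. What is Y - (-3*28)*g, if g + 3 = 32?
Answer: 998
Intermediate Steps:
g = 29 (g = -3 + 32 = 29)
Y = -1438 (Y = -1484 + 46 = -1438)
Y - (-3*28)*g = -1438 - (-3*28)*29 = -1438 - (-84)*29 = -1438 - 1*(-2436) = -1438 + 2436 = 998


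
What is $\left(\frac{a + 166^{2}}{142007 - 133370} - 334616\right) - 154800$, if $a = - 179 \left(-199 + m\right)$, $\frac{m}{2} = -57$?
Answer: $- \frac{1409000803}{2879} \approx -4.8941 \cdot 10^{5}$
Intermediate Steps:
$m = -114$ ($m = 2 \left(-57\right) = -114$)
$a = 56027$ ($a = - 179 \left(-199 - 114\right) = \left(-179\right) \left(-313\right) = 56027$)
$\left(\frac{a + 166^{2}}{142007 - 133370} - 334616\right) - 154800 = \left(\frac{56027 + 166^{2}}{142007 - 133370} - 334616\right) - 154800 = \left(\frac{56027 + 27556}{8637} - 334616\right) - 154800 = \left(83583 \cdot \frac{1}{8637} - 334616\right) - 154800 = \left(\frac{27861}{2879} - 334616\right) - 154800 = - \frac{963331603}{2879} - 154800 = - \frac{1409000803}{2879}$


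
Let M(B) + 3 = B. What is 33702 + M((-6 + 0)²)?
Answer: 33735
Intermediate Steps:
M(B) = -3 + B
33702 + M((-6 + 0)²) = 33702 + (-3 + (-6 + 0)²) = 33702 + (-3 + (-6)²) = 33702 + (-3 + 36) = 33702 + 33 = 33735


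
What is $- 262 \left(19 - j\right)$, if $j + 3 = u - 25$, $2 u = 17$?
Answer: $-10087$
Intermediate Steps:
$u = \frac{17}{2}$ ($u = \frac{1}{2} \cdot 17 = \frac{17}{2} \approx 8.5$)
$j = - \frac{39}{2}$ ($j = -3 + \left(\frac{17}{2} - 25\right) = -3 - \frac{33}{2} = - \frac{39}{2} \approx -19.5$)
$- 262 \left(19 - j\right) = - 262 \left(19 - - \frac{39}{2}\right) = - 262 \left(19 + \frac{39}{2}\right) = \left(-262\right) \frac{77}{2} = -10087$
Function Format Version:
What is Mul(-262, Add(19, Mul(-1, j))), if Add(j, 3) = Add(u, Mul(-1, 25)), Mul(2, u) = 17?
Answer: -10087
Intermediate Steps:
u = Rational(17, 2) (u = Mul(Rational(1, 2), 17) = Rational(17, 2) ≈ 8.5000)
j = Rational(-39, 2) (j = Add(-3, Add(Rational(17, 2), Mul(-1, 25))) = Add(-3, Add(Rational(17, 2), -25)) = Add(-3, Rational(-33, 2)) = Rational(-39, 2) ≈ -19.500)
Mul(-262, Add(19, Mul(-1, j))) = Mul(-262, Add(19, Mul(-1, Rational(-39, 2)))) = Mul(-262, Add(19, Rational(39, 2))) = Mul(-262, Rational(77, 2)) = -10087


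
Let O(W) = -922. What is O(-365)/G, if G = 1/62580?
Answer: -57698760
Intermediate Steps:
G = 1/62580 ≈ 1.5980e-5
O(-365)/G = -922/1/62580 = -922*62580 = -57698760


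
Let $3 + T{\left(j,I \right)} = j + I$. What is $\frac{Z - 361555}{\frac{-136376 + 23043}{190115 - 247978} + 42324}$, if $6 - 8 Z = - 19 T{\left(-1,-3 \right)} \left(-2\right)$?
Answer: $- \frac{20918689623}{2449106945} \approx -8.5414$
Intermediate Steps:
$T{\left(j,I \right)} = -3 + I + j$ ($T{\left(j,I \right)} = -3 + \left(j + I\right) = -3 + \left(I + j\right) = -3 + I + j$)
$Z = 34$ ($Z = \frac{3}{4} - \frac{- 19 \left(-3 - 3 - 1\right) \left(-2\right)}{8} = \frac{3}{4} - \frac{\left(-19\right) \left(-7\right) \left(-2\right)}{8} = \frac{3}{4} - \frac{133 \left(-2\right)}{8} = \frac{3}{4} - - \frac{133}{4} = \frac{3}{4} + \frac{133}{4} = 34$)
$\frac{Z - 361555}{\frac{-136376 + 23043}{190115 - 247978} + 42324} = \frac{34 - 361555}{\frac{-136376 + 23043}{190115 - 247978} + 42324} = - \frac{361521}{- \frac{113333}{-57863} + 42324} = - \frac{361521}{\left(-113333\right) \left(- \frac{1}{57863}\right) + 42324} = - \frac{361521}{\frac{113333}{57863} + 42324} = - \frac{361521}{\frac{2449106945}{57863}} = \left(-361521\right) \frac{57863}{2449106945} = - \frac{20918689623}{2449106945}$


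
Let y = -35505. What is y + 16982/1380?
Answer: -24489959/690 ≈ -35493.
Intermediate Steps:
y + 16982/1380 = -35505 + 16982/1380 = -35505 + 16982*(1/1380) = -35505 + 8491/690 = -24489959/690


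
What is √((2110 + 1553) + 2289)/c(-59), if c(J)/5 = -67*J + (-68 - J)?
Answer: √93/2465 ≈ 0.0039122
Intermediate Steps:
c(J) = -340 - 340*J (c(J) = 5*(-67*J + (-68 - J)) = 5*(-68 - 68*J) = -340 - 340*J)
√((2110 + 1553) + 2289)/c(-59) = √((2110 + 1553) + 2289)/(-340 - 340*(-59)) = √(3663 + 2289)/(-340 + 20060) = √5952/19720 = (8*√93)*(1/19720) = √93/2465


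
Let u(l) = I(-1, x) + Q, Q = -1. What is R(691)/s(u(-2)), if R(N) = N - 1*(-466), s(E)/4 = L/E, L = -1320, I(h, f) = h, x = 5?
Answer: 1157/2640 ≈ 0.43826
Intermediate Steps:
u(l) = -2 (u(l) = -1 - 1 = -2)
s(E) = -5280/E (s(E) = 4*(-1320/E) = -5280/E)
R(N) = 466 + N (R(N) = N + 466 = 466 + N)
R(691)/s(u(-2)) = (466 + 691)/((-5280/(-2))) = 1157/((-5280*(-1/2))) = 1157/2640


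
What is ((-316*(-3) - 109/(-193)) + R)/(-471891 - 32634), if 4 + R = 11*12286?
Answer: -26265479/97373325 ≈ -0.26974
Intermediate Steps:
R = 135142 (R = -4 + 11*12286 = -4 + 135146 = 135142)
((-316*(-3) - 109/(-193)) + R)/(-471891 - 32634) = ((-316*(-3) - 109/(-193)) + 135142)/(-471891 - 32634) = ((948 - 109*(-1/193)) + 135142)/(-504525) = ((948 + 109/193) + 135142)*(-1/504525) = (183073/193 + 135142)*(-1/504525) = (26265479/193)*(-1/504525) = -26265479/97373325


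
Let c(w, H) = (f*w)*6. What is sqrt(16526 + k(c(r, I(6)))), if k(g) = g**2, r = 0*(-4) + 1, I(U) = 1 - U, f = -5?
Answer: sqrt(17426) ≈ 132.01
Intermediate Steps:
r = 1 (r = 0 + 1 = 1)
c(w, H) = -30*w (c(w, H) = -5*w*6 = -30*w)
sqrt(16526 + k(c(r, I(6)))) = sqrt(16526 + (-30*1)**2) = sqrt(16526 + (-30)**2) = sqrt(16526 + 900) = sqrt(17426)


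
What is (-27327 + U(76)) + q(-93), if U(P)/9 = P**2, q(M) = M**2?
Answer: 33306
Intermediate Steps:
U(P) = 9*P**2
(-27327 + U(76)) + q(-93) = (-27327 + 9*76**2) + (-93)**2 = (-27327 + 9*5776) + 8649 = (-27327 + 51984) + 8649 = 24657 + 8649 = 33306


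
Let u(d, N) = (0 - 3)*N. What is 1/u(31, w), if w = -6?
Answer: 1/18 ≈ 0.055556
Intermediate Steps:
u(d, N) = -3*N
1/u(31, w) = 1/(-3*(-6)) = 1/18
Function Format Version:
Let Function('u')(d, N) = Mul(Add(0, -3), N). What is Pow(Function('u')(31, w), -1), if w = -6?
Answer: Rational(1, 18) ≈ 0.055556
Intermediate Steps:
Function('u')(d, N) = Mul(-3, N)
Pow(Function('u')(31, w), -1) = Pow(Mul(-3, -6), -1) = Pow(18, -1) = Rational(1, 18)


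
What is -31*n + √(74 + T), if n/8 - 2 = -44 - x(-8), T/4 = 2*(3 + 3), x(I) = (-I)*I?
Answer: -5456 + √122 ≈ -5445.0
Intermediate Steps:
x(I) = -I²
T = 48 (T = 4*(2*(3 + 3)) = 4*(2*6) = 4*12 = 48)
n = 176 (n = 16 + 8*(-44 - (-1)*(-8)²) = 16 + 8*(-44 - (-1)*64) = 16 + 8*(-44 - 1*(-64)) = 16 + 8*(-44 + 64) = 16 + 8*20 = 16 + 160 = 176)
-31*n + √(74 + T) = -31*176 + √(74 + 48) = -5456 + √122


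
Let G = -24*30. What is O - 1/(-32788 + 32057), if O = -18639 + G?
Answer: -14151428/731 ≈ -19359.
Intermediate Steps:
G = -720
O = -19359 (O = -18639 - 720 = -19359)
O - 1/(-32788 + 32057) = -19359 - 1/(-32788 + 32057) = -19359 - 1/(-731) = -19359 - 1*(-1/731) = -19359 + 1/731 = -14151428/731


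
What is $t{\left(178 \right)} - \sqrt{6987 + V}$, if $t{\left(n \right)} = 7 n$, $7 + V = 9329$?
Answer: $1246 - \sqrt{16309} \approx 1118.3$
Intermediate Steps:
$V = 9322$ ($V = -7 + 9329 = 9322$)
$t{\left(178 \right)} - \sqrt{6987 + V} = 7 \cdot 178 - \sqrt{6987 + 9322} = 1246 - \sqrt{16309}$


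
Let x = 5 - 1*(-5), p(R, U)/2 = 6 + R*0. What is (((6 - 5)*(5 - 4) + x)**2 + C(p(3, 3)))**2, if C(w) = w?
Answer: 17689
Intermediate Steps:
p(R, U) = 12 (p(R, U) = 2*(6 + R*0) = 2*(6 + 0) = 2*6 = 12)
x = 10 (x = 5 + 5 = 10)
(((6 - 5)*(5 - 4) + x)**2 + C(p(3, 3)))**2 = (((6 - 5)*(5 - 4) + 10)**2 + 12)**2 = ((1*1 + 10)**2 + 12)**2 = ((1 + 10)**2 + 12)**2 = (11**2 + 12)**2 = (121 + 12)**2 = 133**2 = 17689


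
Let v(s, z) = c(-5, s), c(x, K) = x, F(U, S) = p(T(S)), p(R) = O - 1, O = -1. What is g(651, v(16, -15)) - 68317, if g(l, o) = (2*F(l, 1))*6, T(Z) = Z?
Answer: -68341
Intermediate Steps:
p(R) = -2 (p(R) = -1 - 1 = -2)
F(U, S) = -2
v(s, z) = -5
g(l, o) = -24 (g(l, o) = (2*(-2))*6 = -4*6 = -24)
g(651, v(16, -15)) - 68317 = -24 - 68317 = -68341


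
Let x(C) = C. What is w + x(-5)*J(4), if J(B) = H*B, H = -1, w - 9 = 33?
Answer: 62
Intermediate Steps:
w = 42 (w = 9 + 33 = 42)
J(B) = -B
w + x(-5)*J(4) = 42 - (-5)*4 = 42 - 5*(-4) = 42 + 20 = 62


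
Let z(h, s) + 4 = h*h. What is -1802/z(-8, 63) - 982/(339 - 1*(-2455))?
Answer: -1273427/41910 ≈ -30.385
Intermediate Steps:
z(h, s) = -4 + h**2 (z(h, s) = -4 + h*h = -4 + h**2)
-1802/z(-8, 63) - 982/(339 - 1*(-2455)) = -1802/(-4 + (-8)**2) - 982/(339 - 1*(-2455)) = -1802/(-4 + 64) - 982/(339 + 2455) = -1802/60 - 982/2794 = -1802*1/60 - 982*1/2794 = -901/30 - 491/1397 = -1273427/41910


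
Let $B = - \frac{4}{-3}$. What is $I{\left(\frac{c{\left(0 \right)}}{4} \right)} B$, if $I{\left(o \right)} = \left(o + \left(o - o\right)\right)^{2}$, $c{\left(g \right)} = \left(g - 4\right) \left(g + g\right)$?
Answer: $0$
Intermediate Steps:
$c{\left(g \right)} = 2 g \left(-4 + g\right)$ ($c{\left(g \right)} = \left(-4 + g\right) 2 g = 2 g \left(-4 + g\right)$)
$I{\left(o \right)} = o^{2}$ ($I{\left(o \right)} = \left(o + 0\right)^{2} = o^{2}$)
$B = \frac{4}{3}$ ($B = \left(-4\right) \left(- \frac{1}{3}\right) = \frac{4}{3} \approx 1.3333$)
$I{\left(\frac{c{\left(0 \right)}}{4} \right)} B = \left(\frac{2 \cdot 0 \left(-4 + 0\right)}{4}\right)^{2} \cdot \frac{4}{3} = \left(\frac{2 \cdot 0 \left(-4\right)}{4}\right)^{2} \cdot \frac{4}{3} = \left(\frac{1}{4} \cdot 0\right)^{2} \cdot \frac{4}{3} = 0^{2} \cdot \frac{4}{3} = 0 \cdot \frac{4}{3} = 0$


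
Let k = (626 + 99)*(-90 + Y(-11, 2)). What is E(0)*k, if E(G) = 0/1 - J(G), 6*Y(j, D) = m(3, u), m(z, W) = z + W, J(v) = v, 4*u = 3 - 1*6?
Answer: 0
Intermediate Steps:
u = -3/4 (u = (3 - 1*6)/4 = (3 - 6)/4 = (1/4)*(-3) = -3/4 ≈ -0.75000)
m(z, W) = W + z
Y(j, D) = 3/8 (Y(j, D) = (-3/4 + 3)/6 = (1/6)*(9/4) = 3/8)
k = -519825/8 (k = (626 + 99)*(-90 + 3/8) = 725*(-717/8) = -519825/8 ≈ -64978.)
E(G) = -G (E(G) = 0/1 - G = 0*1 - G = 0 - G = -G)
E(0)*k = -1*0*(-519825/8) = 0*(-519825/8) = 0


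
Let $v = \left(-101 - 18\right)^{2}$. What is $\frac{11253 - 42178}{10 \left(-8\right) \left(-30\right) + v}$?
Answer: $- \frac{30925}{16561} \approx -1.8673$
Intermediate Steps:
$v = 14161$ ($v = \left(-119\right)^{2} = 14161$)
$\frac{11253 - 42178}{10 \left(-8\right) \left(-30\right) + v} = \frac{11253 - 42178}{10 \left(-8\right) \left(-30\right) + 14161} = - \frac{30925}{\left(-80\right) \left(-30\right) + 14161} = - \frac{30925}{2400 + 14161} = - \frac{30925}{16561}$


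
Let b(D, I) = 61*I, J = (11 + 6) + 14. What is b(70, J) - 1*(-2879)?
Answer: 4770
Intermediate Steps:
J = 31 (J = 17 + 14 = 31)
b(70, J) - 1*(-2879) = 61*31 - 1*(-2879) = 1891 + 2879 = 4770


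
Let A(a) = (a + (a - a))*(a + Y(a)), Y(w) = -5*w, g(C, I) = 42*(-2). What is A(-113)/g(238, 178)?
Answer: 12769/21 ≈ 608.05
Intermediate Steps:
g(C, I) = -84
A(a) = -4*a² (A(a) = (a + (a - a))*(a - 5*a) = (a + 0)*(-4*a) = a*(-4*a) = -4*a²)
A(-113)/g(238, 178) = -4*(-113)²/(-84) = -4*12769*(-1/84) = -51076*(-1/84) = 12769/21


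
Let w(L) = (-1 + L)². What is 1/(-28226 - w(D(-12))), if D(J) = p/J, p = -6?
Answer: -4/112905 ≈ -3.5428e-5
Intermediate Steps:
D(J) = -6/J
1/(-28226 - w(D(-12))) = 1/(-28226 - (-1 - 6/(-12))²) = 1/(-28226 - (-1 - 6*(-1/12))²) = 1/(-28226 - (-1 + ½)²) = 1/(-28226 - (-½)²) = 1/(-28226 - 1*¼) = 1/(-28226 - ¼) = 1/(-112905/4) = -4/112905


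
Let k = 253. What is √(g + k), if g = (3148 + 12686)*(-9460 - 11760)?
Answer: I*√335997227 ≈ 18330.0*I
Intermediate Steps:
g = -335997480 (g = 15834*(-21220) = -335997480)
√(g + k) = √(-335997480 + 253) = √(-335997227) = I*√335997227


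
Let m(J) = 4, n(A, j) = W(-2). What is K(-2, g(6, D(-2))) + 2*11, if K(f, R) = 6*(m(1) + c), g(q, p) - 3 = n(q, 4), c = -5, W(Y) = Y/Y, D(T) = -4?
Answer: 16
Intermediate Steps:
W(Y) = 1
n(A, j) = 1
g(q, p) = 4 (g(q, p) = 3 + 1 = 4)
K(f, R) = -6 (K(f, R) = 6*(4 - 5) = 6*(-1) = -6)
K(-2, g(6, D(-2))) + 2*11 = -6 + 2*11 = -6 + 22 = 16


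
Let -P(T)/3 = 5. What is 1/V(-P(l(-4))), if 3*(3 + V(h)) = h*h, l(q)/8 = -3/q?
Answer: 1/72 ≈ 0.013889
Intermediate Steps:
l(q) = -24/q (l(q) = 8*(-3/q) = -24/q)
P(T) = -15 (P(T) = -3*5 = -15)
V(h) = -3 + h²/3 (V(h) = -3 + (h*h)/3 = -3 + h²/3)
1/V(-P(l(-4))) = 1/(-3 + (-1*(-15))²/3) = 1/(-3 + (⅓)*15²) = 1/(-3 + (⅓)*225) = 1/(-3 + 75) = 1/72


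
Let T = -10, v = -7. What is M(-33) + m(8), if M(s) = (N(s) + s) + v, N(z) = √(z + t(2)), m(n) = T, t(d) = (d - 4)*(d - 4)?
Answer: -50 + I*√29 ≈ -50.0 + 5.3852*I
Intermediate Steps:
t(d) = (-4 + d)² (t(d) = (-4 + d)*(-4 + d) = (-4 + d)²)
m(n) = -10
N(z) = √(4 + z) (N(z) = √(z + (-4 + 2)²) = √(z + (-2)²) = √(z + 4) = √(4 + z))
M(s) = -7 + s + √(4 + s) (M(s) = (√(4 + s) + s) - 7 = (s + √(4 + s)) - 7 = -7 + s + √(4 + s))
M(-33) + m(8) = (-7 - 33 + √(4 - 33)) - 10 = (-7 - 33 + √(-29)) - 10 = (-7 - 33 + I*√29) - 10 = (-40 + I*√29) - 10 = -50 + I*√29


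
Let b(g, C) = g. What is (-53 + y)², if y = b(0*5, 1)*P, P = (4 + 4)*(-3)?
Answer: 2809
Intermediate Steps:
P = -24 (P = 8*(-3) = -24)
y = 0 (y = (0*5)*(-24) = 0*(-24) = 0)
(-53 + y)² = (-53 + 0)² = (-53)² = 2809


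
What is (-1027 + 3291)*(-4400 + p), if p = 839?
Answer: -8062104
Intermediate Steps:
(-1027 + 3291)*(-4400 + p) = (-1027 + 3291)*(-4400 + 839) = 2264*(-3561) = -8062104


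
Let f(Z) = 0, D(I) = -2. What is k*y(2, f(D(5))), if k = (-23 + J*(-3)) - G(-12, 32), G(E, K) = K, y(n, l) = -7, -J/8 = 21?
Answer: -3143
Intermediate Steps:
J = -168 (J = -8*21 = -168)
k = 449 (k = (-23 - 168*(-3)) - 1*32 = (-23 + 504) - 32 = 481 - 32 = 449)
k*y(2, f(D(5))) = 449*(-7) = -3143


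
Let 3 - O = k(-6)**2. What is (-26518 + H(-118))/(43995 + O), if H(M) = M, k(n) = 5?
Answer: -26636/43973 ≈ -0.60574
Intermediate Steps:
O = -22 (O = 3 - 1*5**2 = 3 - 1*25 = 3 - 25 = -22)
(-26518 + H(-118))/(43995 + O) = (-26518 - 118)/(43995 - 22) = -26636/43973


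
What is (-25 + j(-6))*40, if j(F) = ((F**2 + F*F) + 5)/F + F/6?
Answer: -4660/3 ≈ -1553.3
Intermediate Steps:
j(F) = F/6 + (5 + 2*F**2)/F (j(F) = ((F**2 + F**2) + 5)/F + F*(1/6) = (2*F**2 + 5)/F + F/6 = (5 + 2*F**2)/F + F/6 = F/6 + (5 + 2*F**2)/F)
(-25 + j(-6))*40 = (-25 + (5/(-6) + (13/6)*(-6)))*40 = (-25 + (5*(-1/6) - 13))*40 = (-25 + (-5/6 - 13))*40 = (-25 - 83/6)*40 = -233/6*40 = -4660/3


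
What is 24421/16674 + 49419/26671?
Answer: 1475344897/444712254 ≈ 3.3175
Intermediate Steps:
24421/16674 + 49419/26671 = 1475344897/444712254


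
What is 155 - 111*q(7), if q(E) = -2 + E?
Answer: -400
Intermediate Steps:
155 - 111*q(7) = 155 - 111*(-2 + 7) = 155 - 111*5 = 155 - 555 = -400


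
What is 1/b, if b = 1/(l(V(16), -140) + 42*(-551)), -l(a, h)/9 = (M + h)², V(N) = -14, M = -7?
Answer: -217623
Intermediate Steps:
l(a, h) = -9*(-7 + h)²
b = -1/217623 (b = 1/(-9*(-7 - 140)² + 42*(-551)) = 1/(-9*(-147)² - 23142) = 1/(-9*21609 - 23142) = 1/(-194481 - 23142) = 1/(-217623) = -1/217623 ≈ -4.5951e-6)
1/b = 1/(-1/217623) = -217623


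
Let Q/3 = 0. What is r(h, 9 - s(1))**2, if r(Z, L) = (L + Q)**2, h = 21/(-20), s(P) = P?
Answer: 4096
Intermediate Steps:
Q = 0 (Q = 3*0 = 0)
h = -21/20 (h = 21*(-1/20) = -21/20 ≈ -1.0500)
r(Z, L) = L**2 (r(Z, L) = (L + 0)**2 = L**2)
r(h, 9 - s(1))**2 = ((9 - 1*1)**2)**2 = ((9 - 1)**2)**2 = (8**2)**2 = 64**2 = 4096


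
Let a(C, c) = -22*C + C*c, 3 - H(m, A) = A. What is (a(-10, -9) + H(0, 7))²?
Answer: 93636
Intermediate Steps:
H(m, A) = 3 - A
(a(-10, -9) + H(0, 7))² = (-10*(-22 - 9) + (3 - 1*7))² = (-10*(-31) + (3 - 7))² = (310 - 4)² = 306² = 93636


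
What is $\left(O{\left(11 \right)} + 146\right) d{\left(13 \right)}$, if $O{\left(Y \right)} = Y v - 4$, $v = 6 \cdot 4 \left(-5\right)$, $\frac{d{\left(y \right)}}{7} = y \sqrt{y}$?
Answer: $- 107198 \sqrt{13} \approx -3.8651 \cdot 10^{5}$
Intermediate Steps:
$d{\left(y \right)} = 7 y^{\frac{3}{2}}$ ($d{\left(y \right)} = 7 y \sqrt{y} = 7 y^{\frac{3}{2}}$)
$v = -120$ ($v = 24 \left(-5\right) = -120$)
$O{\left(Y \right)} = -4 - 120 Y$ ($O{\left(Y \right)} = Y \left(-120\right) - 4 = - 120 Y - 4 = -4 - 120 Y$)
$\left(O{\left(11 \right)} + 146\right) d{\left(13 \right)} = \left(\left(-4 - 1320\right) + 146\right) 7 \cdot 13^{\frac{3}{2}} = \left(\left(-4 - 1320\right) + 146\right) 7 \cdot 13 \sqrt{13} = \left(-1324 + 146\right) 91 \sqrt{13} = - 1178 \cdot 91 \sqrt{13} = - 107198 \sqrt{13}$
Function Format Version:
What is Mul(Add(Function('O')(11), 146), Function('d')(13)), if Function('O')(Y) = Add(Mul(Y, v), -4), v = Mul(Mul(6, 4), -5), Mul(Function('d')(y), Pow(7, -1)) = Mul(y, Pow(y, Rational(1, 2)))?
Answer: Mul(-107198, Pow(13, Rational(1, 2))) ≈ -3.8651e+5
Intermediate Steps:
Function('d')(y) = Mul(7, Pow(y, Rational(3, 2))) (Function('d')(y) = Mul(7, Mul(y, Pow(y, Rational(1, 2)))) = Mul(7, Pow(y, Rational(3, 2))))
v = -120 (v = Mul(24, -5) = -120)
Function('O')(Y) = Add(-4, Mul(-120, Y)) (Function('O')(Y) = Add(Mul(Y, -120), -4) = Add(Mul(-120, Y), -4) = Add(-4, Mul(-120, Y)))
Mul(Add(Function('O')(11), 146), Function('d')(13)) = Mul(Add(Add(-4, Mul(-120, 11)), 146), Mul(7, Pow(13, Rational(3, 2)))) = Mul(Add(Add(-4, -1320), 146), Mul(7, Mul(13, Pow(13, Rational(1, 2))))) = Mul(Add(-1324, 146), Mul(91, Pow(13, Rational(1, 2)))) = Mul(-1178, Mul(91, Pow(13, Rational(1, 2)))) = Mul(-107198, Pow(13, Rational(1, 2)))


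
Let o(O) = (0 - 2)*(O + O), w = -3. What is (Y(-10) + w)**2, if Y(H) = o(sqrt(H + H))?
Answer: -311 + 48*I*sqrt(5) ≈ -311.0 + 107.33*I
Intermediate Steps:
o(O) = -4*O
Y(H) = -4*sqrt(2)*sqrt(H) (Y(H) = -4*sqrt(H + H) = -4*sqrt(2)*sqrt(H))
(Y(-10) + w)**2 = (-4*sqrt(2)*sqrt(-10) - 3)**2 = (-4*sqrt(2)*I*sqrt(10) - 3)**2 = (-8*I*sqrt(5) - 3)**2 = (-3 - 8*I*sqrt(5))**2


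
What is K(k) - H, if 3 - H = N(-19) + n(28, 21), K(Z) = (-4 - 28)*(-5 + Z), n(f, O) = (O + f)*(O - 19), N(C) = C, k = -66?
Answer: 2348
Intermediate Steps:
n(f, O) = (-19 + O)*(O + f) (n(f, O) = (O + f)*(-19 + O) = (-19 + O)*(O + f))
K(Z) = 160 - 32*Z (K(Z) = -32*(-5 + Z) = 160 - 32*Z)
H = -76 (H = 3 - (-19 + (21² - 19*21 - 19*28 + 21*28)) = 3 - (-19 + (441 - 399 - 532 + 588)) = 3 - (-19 + 98) = 3 - 1*79 = 3 - 79 = -76)
K(k) - H = (160 - 32*(-66)) - 1*(-76) = (160 + 2112) + 76 = 2272 + 76 = 2348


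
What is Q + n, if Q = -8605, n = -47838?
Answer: -56443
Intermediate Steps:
Q + n = -8605 - 47838 = -56443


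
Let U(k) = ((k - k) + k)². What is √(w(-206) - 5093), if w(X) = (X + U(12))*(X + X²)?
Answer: I*√2623353 ≈ 1619.7*I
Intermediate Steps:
U(k) = k² (U(k) = (0 + k)² = k²)
w(X) = (144 + X)*(X + X²) (w(X) = (X + 12²)*(X + X²) = (X + 144)*(X + X²) = (144 + X)*(X + X²))
√(w(-206) - 5093) = √(-206*(144 + (-206)² + 145*(-206)) - 5093) = √(-206*(144 + 42436 - 29870) - 5093) = √(-206*12710 - 5093) = √(-2618260 - 5093) = √(-2623353) = I*√2623353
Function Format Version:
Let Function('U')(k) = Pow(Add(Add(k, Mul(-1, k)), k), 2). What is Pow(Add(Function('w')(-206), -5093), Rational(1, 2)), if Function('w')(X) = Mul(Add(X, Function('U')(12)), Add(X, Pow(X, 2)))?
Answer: Mul(I, Pow(2623353, Rational(1, 2))) ≈ Mul(1619.7, I)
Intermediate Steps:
Function('U')(k) = Pow(k, 2) (Function('U')(k) = Pow(Add(0, k), 2) = Pow(k, 2))
Function('w')(X) = Mul(Add(144, X), Add(X, Pow(X, 2))) (Function('w')(X) = Mul(Add(X, Pow(12, 2)), Add(X, Pow(X, 2))) = Mul(Add(X, 144), Add(X, Pow(X, 2))) = Mul(Add(144, X), Add(X, Pow(X, 2))))
Pow(Add(Function('w')(-206), -5093), Rational(1, 2)) = Pow(Add(Mul(-206, Add(144, Pow(-206, 2), Mul(145, -206))), -5093), Rational(1, 2)) = Pow(Add(Mul(-206, Add(144, 42436, -29870)), -5093), Rational(1, 2)) = Pow(Add(Mul(-206, 12710), -5093), Rational(1, 2)) = Pow(Add(-2618260, -5093), Rational(1, 2)) = Pow(-2623353, Rational(1, 2)) = Mul(I, Pow(2623353, Rational(1, 2)))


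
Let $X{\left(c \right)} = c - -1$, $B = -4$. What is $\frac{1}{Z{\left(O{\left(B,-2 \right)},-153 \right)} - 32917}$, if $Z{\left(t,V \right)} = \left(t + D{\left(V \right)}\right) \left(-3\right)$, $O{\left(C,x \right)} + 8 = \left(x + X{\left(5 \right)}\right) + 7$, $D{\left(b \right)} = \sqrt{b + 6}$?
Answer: $\frac{i}{- 32926 i + 21 \sqrt{3}} \approx -3.0371 \cdot 10^{-5} + 3.3551 \cdot 10^{-8} i$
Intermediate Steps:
$D{\left(b \right)} = \sqrt{6 + b}$
$X{\left(c \right)} = 1 + c$ ($X{\left(c \right)} = c + 1 = 1 + c$)
$O{\left(C,x \right)} = 5 + x$ ($O{\left(C,x \right)} = -8 + \left(\left(x + \left(1 + 5\right)\right) + 7\right) = -8 + \left(\left(x + 6\right) + 7\right) = -8 + \left(\left(6 + x\right) + 7\right) = -8 + \left(13 + x\right) = 5 + x$)
$Z{\left(t,V \right)} = - 3 t - 3 \sqrt{6 + V}$ ($Z{\left(t,V \right)} = \left(t + \sqrt{6 + V}\right) \left(-3\right) = - 3 t - 3 \sqrt{6 + V}$)
$\frac{1}{Z{\left(O{\left(B,-2 \right)},-153 \right)} - 32917} = \frac{1}{\left(- 3 \left(5 - 2\right) - 3 \sqrt{6 - 153}\right) - 32917} = \frac{1}{\left(\left(-3\right) 3 - 3 \sqrt{-147}\right) - 32917} = \frac{1}{\left(-9 - 3 \cdot 7 i \sqrt{3}\right) - 32917} = \frac{1}{\left(-9 - 21 i \sqrt{3}\right) - 32917} = \frac{1}{-32926 - 21 i \sqrt{3}}$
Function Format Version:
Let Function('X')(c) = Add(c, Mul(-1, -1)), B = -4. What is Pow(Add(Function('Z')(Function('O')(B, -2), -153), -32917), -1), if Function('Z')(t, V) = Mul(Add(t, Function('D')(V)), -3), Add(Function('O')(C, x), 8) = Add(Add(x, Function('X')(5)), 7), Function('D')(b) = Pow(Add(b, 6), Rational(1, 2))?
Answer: Mul(I, Pow(Add(Mul(-32926, I), Mul(21, Pow(3, Rational(1, 2)))), -1)) ≈ Add(-3.0371e-5, Mul(3.3551e-8, I))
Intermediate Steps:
Function('D')(b) = Pow(Add(6, b), Rational(1, 2))
Function('X')(c) = Add(1, c) (Function('X')(c) = Add(c, 1) = Add(1, c))
Function('O')(C, x) = Add(5, x) (Function('O')(C, x) = Add(-8, Add(Add(x, Add(1, 5)), 7)) = Add(-8, Add(Add(x, 6), 7)) = Add(-8, Add(Add(6, x), 7)) = Add(-8, Add(13, x)) = Add(5, x))
Function('Z')(t, V) = Add(Mul(-3, t), Mul(-3, Pow(Add(6, V), Rational(1, 2)))) (Function('Z')(t, V) = Mul(Add(t, Pow(Add(6, V), Rational(1, 2))), -3) = Add(Mul(-3, t), Mul(-3, Pow(Add(6, V), Rational(1, 2)))))
Pow(Add(Function('Z')(Function('O')(B, -2), -153), -32917), -1) = Pow(Add(Add(Mul(-3, Add(5, -2)), Mul(-3, Pow(Add(6, -153), Rational(1, 2)))), -32917), -1) = Pow(Add(Add(Mul(-3, 3), Mul(-3, Pow(-147, Rational(1, 2)))), -32917), -1) = Pow(Add(Add(-9, Mul(-3, Mul(7, I, Pow(3, Rational(1, 2))))), -32917), -1) = Pow(Add(Add(-9, Mul(-21, I, Pow(3, Rational(1, 2)))), -32917), -1) = Pow(Add(-32926, Mul(-21, I, Pow(3, Rational(1, 2)))), -1)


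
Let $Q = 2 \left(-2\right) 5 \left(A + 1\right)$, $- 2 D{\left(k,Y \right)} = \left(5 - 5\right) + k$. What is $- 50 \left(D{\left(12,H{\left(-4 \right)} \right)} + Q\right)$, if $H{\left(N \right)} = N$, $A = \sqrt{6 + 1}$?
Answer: $1300 + 1000 \sqrt{7} \approx 3945.8$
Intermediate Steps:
$A = \sqrt{7} \approx 2.6458$
$D{\left(k,Y \right)} = - \frac{k}{2}$ ($D{\left(k,Y \right)} = - \frac{\left(5 - 5\right) + k}{2} = - \frac{0 + k}{2} = - \frac{k}{2}$)
$Q = -20 - 20 \sqrt{7}$ ($Q = 2 \left(-2\right) 5 \left(\sqrt{7} + 1\right) = \left(-4\right) 5 \left(1 + \sqrt{7}\right) = - 20 \left(1 + \sqrt{7}\right) = -20 - 20 \sqrt{7} \approx -72.915$)
$- 50 \left(D{\left(12,H{\left(-4 \right)} \right)} + Q\right) = - 50 \left(\left(- \frac{1}{2}\right) 12 - \left(20 + 20 \sqrt{7}\right)\right) = - 50 \left(-6 - \left(20 + 20 \sqrt{7}\right)\right) = - 50 \left(-26 - 20 \sqrt{7}\right) = 1300 + 1000 \sqrt{7}$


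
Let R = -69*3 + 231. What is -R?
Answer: -24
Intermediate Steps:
R = 24 (R = -207 + 231 = 24)
-R = -1*24 = -24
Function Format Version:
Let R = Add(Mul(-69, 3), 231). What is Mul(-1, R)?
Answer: -24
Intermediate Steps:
R = 24 (R = Add(-207, 231) = 24)
Mul(-1, R) = Mul(-1, 24) = -24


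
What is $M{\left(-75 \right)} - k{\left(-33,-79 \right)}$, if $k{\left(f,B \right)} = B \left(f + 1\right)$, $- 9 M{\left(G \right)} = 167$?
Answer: $- \frac{22919}{9} \approx -2546.6$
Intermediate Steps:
$M{\left(G \right)} = - \frac{167}{9}$ ($M{\left(G \right)} = \left(- \frac{1}{9}\right) 167 = - \frac{167}{9}$)
$k{\left(f,B \right)} = B \left(1 + f\right)$
$M{\left(-75 \right)} - k{\left(-33,-79 \right)} = - \frac{167}{9} - - 79 \left(1 - 33\right) = - \frac{167}{9} - \left(-79\right) \left(-32\right) = - \frac{167}{9} - 2528 = - \frac{22919}{9}$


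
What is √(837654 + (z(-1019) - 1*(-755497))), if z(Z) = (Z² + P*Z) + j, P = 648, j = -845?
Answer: √1970355 ≈ 1403.7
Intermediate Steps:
z(Z) = -845 + Z² + 648*Z (z(Z) = (Z² + 648*Z) - 845 = -845 + Z² + 648*Z)
√(837654 + (z(-1019) - 1*(-755497))) = √(837654 + ((-845 + (-1019)² + 648*(-1019)) - 1*(-755497))) = √(837654 + ((-845 + 1038361 - 660312) + 755497)) = √(837654 + (377204 + 755497)) = √(837654 + 1132701) = √1970355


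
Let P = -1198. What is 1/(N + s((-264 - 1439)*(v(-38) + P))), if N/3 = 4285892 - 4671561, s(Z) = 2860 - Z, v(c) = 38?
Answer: -1/3129627 ≈ -3.1953e-7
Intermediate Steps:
N = -1157007 (N = 3*(4285892 - 4671561) = 3*(-385669) = -1157007)
1/(N + s((-264 - 1439)*(v(-38) + P))) = 1/(-1157007 + (2860 - (-264 - 1439)*(38 - 1198))) = 1/(-1157007 + (2860 - (-1703)*(-1160))) = 1/(-1157007 + (2860 - 1*1975480)) = 1/(-1157007 + (2860 - 1975480)) = 1/(-1157007 - 1972620) = 1/(-3129627) = -1/3129627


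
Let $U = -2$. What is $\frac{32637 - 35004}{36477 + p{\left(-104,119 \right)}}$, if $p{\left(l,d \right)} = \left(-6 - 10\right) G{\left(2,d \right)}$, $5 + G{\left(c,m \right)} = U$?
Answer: $- \frac{2367}{36589} \approx -0.064692$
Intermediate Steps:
$G{\left(c,m \right)} = -7$ ($G{\left(c,m \right)} = -5 - 2 = -7$)
$p{\left(l,d \right)} = 112$ ($p{\left(l,d \right)} = \left(-6 - 10\right) \left(-7\right) = \left(-16\right) \left(-7\right) = 112$)
$\frac{32637 - 35004}{36477 + p{\left(-104,119 \right)}} = \frac{32637 - 35004}{36477 + 112} = - \frac{2367}{36589}$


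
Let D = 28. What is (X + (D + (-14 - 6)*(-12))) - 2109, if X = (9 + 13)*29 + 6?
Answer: -1197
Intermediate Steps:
X = 644 (X = 22*29 + 6 = 638 + 6 = 644)
(X + (D + (-14 - 6)*(-12))) - 2109 = (644 + (28 + (-14 - 6)*(-12))) - 2109 = (644 + (28 - 20*(-12))) - 2109 = (644 + (28 + 240)) - 2109 = (644 + 268) - 2109 = 912 - 2109 = -1197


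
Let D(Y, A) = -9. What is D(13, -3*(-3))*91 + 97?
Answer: -722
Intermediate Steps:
D(13, -3*(-3))*91 + 97 = -9*91 + 97 = -819 + 97 = -722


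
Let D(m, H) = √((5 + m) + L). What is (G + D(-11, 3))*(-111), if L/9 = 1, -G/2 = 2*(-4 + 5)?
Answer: 444 - 111*√3 ≈ 251.74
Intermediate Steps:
G = -4 (G = -4*(-4 + 5) = -4 ≈ -4.0000)
L = 9 (L = 9*1 = 9)
D(m, H) = √(14 + m) (D(m, H) = √((5 + m) + 9) = √(14 + m))
(G + D(-11, 3))*(-111) = (-4 + √(14 - 11))*(-111) = (-4 + √3)*(-111) = 444 - 111*√3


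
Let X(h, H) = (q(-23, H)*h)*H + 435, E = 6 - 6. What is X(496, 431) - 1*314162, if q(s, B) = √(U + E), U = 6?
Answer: -313727 + 213776*√6 ≈ 2.0992e+5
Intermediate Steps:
E = 0
q(s, B) = √6 (q(s, B) = √(6 + 0) = √6)
X(h, H) = 435 + H*h*√6 (X(h, H) = (√6*h)*H + 435 = (h*√6)*H + 435 = H*h*√6 + 435 = 435 + H*h*√6)
X(496, 431) - 1*314162 = (435 + 431*496*√6) - 1*314162 = (435 + 213776*√6) - 314162 = -313727 + 213776*√6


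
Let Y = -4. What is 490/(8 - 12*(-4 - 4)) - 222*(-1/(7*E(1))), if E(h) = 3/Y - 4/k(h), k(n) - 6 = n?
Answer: -1003/52 ≈ -19.288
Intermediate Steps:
k(n) = 6 + n
E(h) = -¾ - 4/(6 + h) (E(h) = 3/(-4) - 4/(6 + h) = 3*(-¼) - 4/(6 + h) = -¾ - 4/(6 + h))
490/(8 - 12*(-4 - 4)) - 222*(-1/(7*E(1))) = 490/(8 - 12*(-4 - 4)) - 222*(-4*(6 + 1)/(7*(-34 - 3*1))) = 490/(8 - 12*(-8)) - 222*(-4/(-34 - 3)) = 490/(8 - 6*(-16)) - 222/(((¼)*(⅐)*(-37))*(-7)) = 490/(8 + 96) - 222/((-37/28*(-7))) = 490/104 - 222/37/4 = 490*(1/104) - 222*4/37 = 245/52 - 24 = -1003/52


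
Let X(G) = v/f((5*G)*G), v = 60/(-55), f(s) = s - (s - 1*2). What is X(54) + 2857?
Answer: 31421/11 ≈ 2856.5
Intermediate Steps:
f(s) = 2 (f(s) = s - (s - 2) = s - (-2 + s) = s + (2 - s) = 2)
v = -12/11 (v = 60*(-1/55) = -12/11 ≈ -1.0909)
X(G) = -6/11 (X(G) = -12/11/2 = -12/11*½ = -6/11)
X(54) + 2857 = -6/11 + 2857 = 31421/11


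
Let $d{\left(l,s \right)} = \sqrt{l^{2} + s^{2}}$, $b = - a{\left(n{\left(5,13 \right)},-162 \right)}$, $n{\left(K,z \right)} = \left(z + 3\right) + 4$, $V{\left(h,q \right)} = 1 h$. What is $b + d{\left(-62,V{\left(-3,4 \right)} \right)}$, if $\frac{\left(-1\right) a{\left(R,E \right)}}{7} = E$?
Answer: $-1134 + \sqrt{3853} \approx -1071.9$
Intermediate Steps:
$V{\left(h,q \right)} = h$
$n{\left(K,z \right)} = 7 + z$ ($n{\left(K,z \right)} = \left(3 + z\right) + 4 = 7 + z$)
$a{\left(R,E \right)} = - 7 E$
$b = -1134$ ($b = - \left(-7\right) \left(-162\right) = \left(-1\right) 1134 = -1134$)
$b + d{\left(-62,V{\left(-3,4 \right)} \right)} = -1134 + \sqrt{\left(-62\right)^{2} + \left(-3\right)^{2}} = -1134 + \sqrt{3844 + 9} = -1134 + \sqrt{3853}$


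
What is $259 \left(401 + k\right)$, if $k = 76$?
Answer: $123543$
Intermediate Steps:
$259 \left(401 + k\right) = 259 \left(401 + 76\right) = 259 \cdot 477 = 123543$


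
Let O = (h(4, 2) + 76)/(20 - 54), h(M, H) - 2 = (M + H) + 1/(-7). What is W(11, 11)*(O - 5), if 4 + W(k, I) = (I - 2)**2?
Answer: -19547/34 ≈ -574.91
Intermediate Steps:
h(M, H) = 13/7 + H + M (h(M, H) = 2 + ((M + H) + 1/(-7)) = 2 + ((H + M) - 1/7) = 2 + (-1/7 + H + M) = 13/7 + H + M)
W(k, I) = -4 + (-2 + I)**2 (W(k, I) = -4 + (I - 2)**2 = -4 + (-2 + I)**2)
O = -587/238 (O = ((13/7 + 2 + 4) + 76)/(20 - 54) = (55/7 + 76)/(-34) = (587/7)*(-1/34) = -587/238 ≈ -2.4664)
W(11, 11)*(O - 5) = (11*(-4 + 11))*(-587/238 - 5) = (11*7)*(-1777/238) = 77*(-1777/238) = -19547/34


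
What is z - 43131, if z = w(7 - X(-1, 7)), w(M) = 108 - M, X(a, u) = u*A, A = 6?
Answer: -42988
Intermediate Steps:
X(a, u) = 6*u (X(a, u) = u*6 = 6*u)
z = 143 (z = 108 - (7 - 6*7) = 108 - (7 - 1*42) = 108 - (7 - 42) = 108 - 1*(-35) = 108 + 35 = 143)
z - 43131 = 143 - 43131 = -42988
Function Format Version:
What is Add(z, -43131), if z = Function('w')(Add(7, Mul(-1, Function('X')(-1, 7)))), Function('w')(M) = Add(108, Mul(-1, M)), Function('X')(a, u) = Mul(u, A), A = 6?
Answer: -42988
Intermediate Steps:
Function('X')(a, u) = Mul(6, u) (Function('X')(a, u) = Mul(u, 6) = Mul(6, u))
z = 143 (z = Add(108, Mul(-1, Add(7, Mul(-1, Mul(6, 7))))) = Add(108, Mul(-1, Add(7, Mul(-1, 42)))) = Add(108, Mul(-1, Add(7, -42))) = Add(108, Mul(-1, -35)) = Add(108, 35) = 143)
Add(z, -43131) = Add(143, -43131) = -42988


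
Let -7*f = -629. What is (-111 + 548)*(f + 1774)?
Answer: 5701539/7 ≈ 8.1451e+5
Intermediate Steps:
f = 629/7 (f = -⅐*(-629) = 629/7 ≈ 89.857)
(-111 + 548)*(f + 1774) = (-111 + 548)*(629/7 + 1774) = 437*(13047/7) = 5701539/7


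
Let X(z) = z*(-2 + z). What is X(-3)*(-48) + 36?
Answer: -684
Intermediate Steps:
X(-3)*(-48) + 36 = -3*(-2 - 3)*(-48) + 36 = -3*(-5)*(-48) + 36 = 15*(-48) + 36 = -720 + 36 = -684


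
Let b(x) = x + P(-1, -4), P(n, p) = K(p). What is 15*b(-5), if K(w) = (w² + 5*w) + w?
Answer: -195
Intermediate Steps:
K(w) = w² + 6*w
P(n, p) = p*(6 + p)
b(x) = -8 + x (b(x) = x - 4*(6 - 4) = x - 4*2 = x - 8 = -8 + x)
15*b(-5) = 15*(-8 - 5) = 15*(-13) = -195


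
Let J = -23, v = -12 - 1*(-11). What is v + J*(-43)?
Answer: 988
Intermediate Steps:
v = -1 (v = -12 + 11 = -1)
v + J*(-43) = -1 - 23*(-43) = -1 + 989 = 988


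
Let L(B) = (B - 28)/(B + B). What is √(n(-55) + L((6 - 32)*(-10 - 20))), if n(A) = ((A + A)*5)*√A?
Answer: √(18330 - 20913750*I*√55)/195 ≈ 45.163 - 45.158*I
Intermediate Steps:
L(B) = (-28 + B)/(2*B) (L(B) = (-28 + B)/((2*B)) = (-28 + B)*(1/(2*B)) = (-28 + B)/(2*B))
n(A) = 10*A^(3/2) (n(A) = ((2*A)*5)*√A = (10*A)*√A = 10*A^(3/2))
√(n(-55) + L((6 - 32)*(-10 - 20))) = √(10*(-55)^(3/2) + (-28 + (6 - 32)*(-10 - 20))/(2*(((6 - 32)*(-10 - 20))))) = √(10*(-55*I*√55) + (-28 - 26*(-30))/(2*((-26*(-30))))) = √(-550*I*√55 + (½)*(-28 + 780)/780) = √(-550*I*√55 + (½)*(1/780)*752) = √(-550*I*√55 + 94/195) = √(94/195 - 550*I*√55)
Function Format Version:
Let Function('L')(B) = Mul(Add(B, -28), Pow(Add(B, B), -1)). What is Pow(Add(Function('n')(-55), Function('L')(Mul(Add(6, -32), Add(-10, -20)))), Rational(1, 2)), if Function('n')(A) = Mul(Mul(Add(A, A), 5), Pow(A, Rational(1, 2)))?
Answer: Mul(Rational(1, 195), Pow(Add(18330, Mul(-20913750, I, Pow(55, Rational(1, 2)))), Rational(1, 2))) ≈ Add(45.163, Mul(-45.158, I))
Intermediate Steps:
Function('L')(B) = Mul(Rational(1, 2), Pow(B, -1), Add(-28, B)) (Function('L')(B) = Mul(Add(-28, B), Pow(Mul(2, B), -1)) = Mul(Add(-28, B), Mul(Rational(1, 2), Pow(B, -1))) = Mul(Rational(1, 2), Pow(B, -1), Add(-28, B)))
Function('n')(A) = Mul(10, Pow(A, Rational(3, 2))) (Function('n')(A) = Mul(Mul(Mul(2, A), 5), Pow(A, Rational(1, 2))) = Mul(Mul(10, A), Pow(A, Rational(1, 2))) = Mul(10, Pow(A, Rational(3, 2))))
Pow(Add(Function('n')(-55), Function('L')(Mul(Add(6, -32), Add(-10, -20)))), Rational(1, 2)) = Pow(Add(Mul(10, Pow(-55, Rational(3, 2))), Mul(Rational(1, 2), Pow(Mul(Add(6, -32), Add(-10, -20)), -1), Add(-28, Mul(Add(6, -32), Add(-10, -20))))), Rational(1, 2)) = Pow(Add(Mul(10, Mul(-55, I, Pow(55, Rational(1, 2)))), Mul(Rational(1, 2), Pow(Mul(-26, -30), -1), Add(-28, Mul(-26, -30)))), Rational(1, 2)) = Pow(Add(Mul(-550, I, Pow(55, Rational(1, 2))), Mul(Rational(1, 2), Pow(780, -1), Add(-28, 780))), Rational(1, 2)) = Pow(Add(Mul(-550, I, Pow(55, Rational(1, 2))), Mul(Rational(1, 2), Rational(1, 780), 752)), Rational(1, 2)) = Pow(Add(Mul(-550, I, Pow(55, Rational(1, 2))), Rational(94, 195)), Rational(1, 2)) = Pow(Add(Rational(94, 195), Mul(-550, I, Pow(55, Rational(1, 2)))), Rational(1, 2))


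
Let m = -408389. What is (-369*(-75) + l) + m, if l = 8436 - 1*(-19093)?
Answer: -353185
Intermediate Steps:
l = 27529 (l = 8436 + 19093 = 27529)
(-369*(-75) + l) + m = (-369*(-75) + 27529) - 408389 = (27675 + 27529) - 408389 = 55204 - 408389 = -353185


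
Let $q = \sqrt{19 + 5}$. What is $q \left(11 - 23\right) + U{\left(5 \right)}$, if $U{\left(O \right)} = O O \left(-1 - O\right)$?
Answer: $-150 - 24 \sqrt{6} \approx -208.79$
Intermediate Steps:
$q = 2 \sqrt{6}$ ($q = \sqrt{24} = 2 \sqrt{6} \approx 4.899$)
$U{\left(O \right)} = O^{2} \left(-1 - O\right)$
$q \left(11 - 23\right) + U{\left(5 \right)} = 2 \sqrt{6} \left(11 - 23\right) + 5^{2} \left(-1 - 5\right) = 2 \sqrt{6} \left(11 - 23\right) + 25 \left(-1 - 5\right) = 2 \sqrt{6} \left(-12\right) + 25 \left(-6\right) = - 24 \sqrt{6} - 150 = -150 - 24 \sqrt{6}$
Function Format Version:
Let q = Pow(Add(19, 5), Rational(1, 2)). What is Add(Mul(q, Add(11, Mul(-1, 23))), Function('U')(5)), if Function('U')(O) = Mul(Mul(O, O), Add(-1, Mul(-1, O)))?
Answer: Add(-150, Mul(-24, Pow(6, Rational(1, 2)))) ≈ -208.79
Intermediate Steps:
q = Mul(2, Pow(6, Rational(1, 2))) (q = Pow(24, Rational(1, 2)) = Mul(2, Pow(6, Rational(1, 2))) ≈ 4.8990)
Function('U')(O) = Mul(Pow(O, 2), Add(-1, Mul(-1, O)))
Add(Mul(q, Add(11, Mul(-1, 23))), Function('U')(5)) = Add(Mul(Mul(2, Pow(6, Rational(1, 2))), Add(11, Mul(-1, 23))), Mul(Pow(5, 2), Add(-1, Mul(-1, 5)))) = Add(Mul(Mul(2, Pow(6, Rational(1, 2))), Add(11, -23)), Mul(25, Add(-1, -5))) = Add(Mul(Mul(2, Pow(6, Rational(1, 2))), -12), Mul(25, -6)) = Add(Mul(-24, Pow(6, Rational(1, 2))), -150) = Add(-150, Mul(-24, Pow(6, Rational(1, 2))))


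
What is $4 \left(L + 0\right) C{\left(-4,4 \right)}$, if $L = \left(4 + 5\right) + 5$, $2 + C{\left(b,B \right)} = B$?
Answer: $112$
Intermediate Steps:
$C{\left(b,B \right)} = -2 + B$
$L = 14$ ($L = 9 + 5 = 14$)
$4 \left(L + 0\right) C{\left(-4,4 \right)} = 4 \left(14 + 0\right) \left(-2 + 4\right) = 4 \cdot 14 \cdot 2 = 56 \cdot 2 = 112$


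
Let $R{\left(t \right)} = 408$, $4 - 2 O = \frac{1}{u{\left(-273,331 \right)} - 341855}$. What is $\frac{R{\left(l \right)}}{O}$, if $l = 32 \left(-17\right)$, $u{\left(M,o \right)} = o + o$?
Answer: $\frac{278413488}{1364773} \approx 204.0$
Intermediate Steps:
$u{\left(M,o \right)} = 2 o$
$l = -544$
$O = \frac{1364773}{682386}$ ($O = 2 - \frac{1}{2 \left(2 \cdot 331 - 341855\right)} = 2 - \frac{1}{2 \left(662 - 341855\right)} = 2 - \frac{1}{2 \left(-341193\right)} = 2 - - \frac{1}{682386} = 2 + \frac{1}{682386} = \frac{1364773}{682386} \approx 2.0$)
$\frac{R{\left(l \right)}}{O} = \frac{408}{\frac{1364773}{682386}} = 408 \cdot \frac{682386}{1364773} = \frac{278413488}{1364773}$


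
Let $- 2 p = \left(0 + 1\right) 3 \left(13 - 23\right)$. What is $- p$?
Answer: $-15$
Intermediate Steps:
$p = 15$ ($p = - \frac{\left(0 + 1\right) 3 \left(13 - 23\right)}{2} = - \frac{1 \cdot 3 \left(-10\right)}{2} = - \frac{3 \left(-10\right)}{2} = \left(- \frac{1}{2}\right) \left(-30\right) = 15$)
$- p = \left(-1\right) 15 = -15$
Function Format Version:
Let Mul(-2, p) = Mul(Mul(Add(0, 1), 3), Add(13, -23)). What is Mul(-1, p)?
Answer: -15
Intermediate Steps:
p = 15 (p = Mul(Rational(-1, 2), Mul(Mul(Add(0, 1), 3), Add(13, -23))) = Mul(Rational(-1, 2), Mul(Mul(1, 3), -10)) = Mul(Rational(-1, 2), Mul(3, -10)) = Mul(Rational(-1, 2), -30) = 15)
Mul(-1, p) = Mul(-1, 15) = -15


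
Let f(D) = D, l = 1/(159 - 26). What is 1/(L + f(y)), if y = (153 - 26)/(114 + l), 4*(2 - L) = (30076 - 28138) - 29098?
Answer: 15163/103003987 ≈ 0.00014721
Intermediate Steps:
L = 6792 (L = 2 - ((30076 - 28138) - 29098)/4 = 2 - (1938 - 29098)/4 = 2 - 1/4*(-27160) = 2 + 6790 = 6792)
l = 1/133 ≈ 0.0075188
y = 16891/15163 (y = (153 - 26)/(114 + 1/133) = 127/(15163/133) = 127*(133/15163) = 16891/15163 ≈ 1.1140)
1/(L + f(y)) = 1/(6792 + 16891/15163) = 1/(103003987/15163) = 15163/103003987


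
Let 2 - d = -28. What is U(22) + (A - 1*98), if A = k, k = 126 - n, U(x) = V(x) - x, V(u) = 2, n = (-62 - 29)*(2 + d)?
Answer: 2920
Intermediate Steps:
d = 30 (d = 2 - 1*(-28) = 2 + 28 = 30)
n = -2912 (n = (-62 - 29)*(2 + 30) = -91*32 = -2912)
U(x) = 2 - x
k = 3038 (k = 126 - 1*(-2912) = 126 + 2912 = 3038)
A = 3038
U(22) + (A - 1*98) = (2 - 1*22) + (3038 - 1*98) = (2 - 22) + (3038 - 98) = -20 + 2940 = 2920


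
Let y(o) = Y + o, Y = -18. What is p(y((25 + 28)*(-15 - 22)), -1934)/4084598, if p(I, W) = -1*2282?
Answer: -163/291757 ≈ -0.00055868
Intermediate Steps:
y(o) = -18 + o
p(I, W) = -2282
p(y((25 + 28)*(-15 - 22)), -1934)/4084598 = -2282/4084598 = -2282*1/4084598 = -163/291757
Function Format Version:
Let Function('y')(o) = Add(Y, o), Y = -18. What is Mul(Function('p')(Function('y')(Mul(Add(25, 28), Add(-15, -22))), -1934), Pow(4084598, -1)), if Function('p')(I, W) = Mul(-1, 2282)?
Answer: Rational(-163, 291757) ≈ -0.00055868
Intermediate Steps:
Function('y')(o) = Add(-18, o)
Function('p')(I, W) = -2282
Mul(Function('p')(Function('y')(Mul(Add(25, 28), Add(-15, -22))), -1934), Pow(4084598, -1)) = Mul(-2282, Pow(4084598, -1)) = Mul(-2282, Rational(1, 4084598)) = Rational(-163, 291757)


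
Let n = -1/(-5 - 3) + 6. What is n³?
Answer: 117649/512 ≈ 229.78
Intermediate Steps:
n = 49/8 (n = -1/(-8) + 6 = -⅛*(-1) + 6 = ⅛ + 6 = 49/8 ≈ 6.1250)
n³ = (49/8)³ = 117649/512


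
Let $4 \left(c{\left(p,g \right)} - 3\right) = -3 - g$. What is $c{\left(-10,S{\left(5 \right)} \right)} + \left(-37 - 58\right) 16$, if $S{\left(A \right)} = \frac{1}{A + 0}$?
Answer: $- \frac{7589}{5} \approx -1517.8$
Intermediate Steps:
$S{\left(A \right)} = \frac{1}{A}$
$c{\left(p,g \right)} = \frac{9}{4} - \frac{g}{4}$ ($c{\left(p,g \right)} = 3 + \frac{-3 - g}{4} = 3 - \left(\frac{3}{4} + \frac{g}{4}\right) = \frac{9}{4} - \frac{g}{4}$)
$c{\left(-10,S{\left(5 \right)} \right)} + \left(-37 - 58\right) 16 = \left(\frac{9}{4} - \frac{1}{4 \cdot 5}\right) + \left(-37 - 58\right) 16 = \left(\frac{9}{4} - \frac{1}{20}\right) - 1520 = \frac{11}{5} - 1520 = - \frac{7589}{5}$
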